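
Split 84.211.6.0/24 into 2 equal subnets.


New prefix = 24 + 1 = 25
Each subnet has 128 addresses
  84.211.6.0/25
  84.211.6.128/25
Subnets: 84.211.6.0/25, 84.211.6.128/25


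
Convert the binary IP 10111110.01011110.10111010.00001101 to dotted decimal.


10111110 = 190
01011110 = 94
10111010 = 186
00001101 = 13
IP: 190.94.186.13


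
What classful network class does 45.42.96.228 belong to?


First octet: 45
Binary: 00101101
0xxxxxxx -> Class A (1-126)
Class A, default mask 255.0.0.0 (/8)


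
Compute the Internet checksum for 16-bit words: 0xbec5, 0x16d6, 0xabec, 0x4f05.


Sum all words (with carry folding):
+ 0xbec5 = 0xbec5
+ 0x16d6 = 0xd59b
+ 0xabec = 0x8188
+ 0x4f05 = 0xd08d
One's complement: ~0xd08d
Checksum = 0x2f72


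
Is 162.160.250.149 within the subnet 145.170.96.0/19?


Subnet network: 145.170.96.0
Test IP AND mask: 162.160.224.0
No, 162.160.250.149 is not in 145.170.96.0/19


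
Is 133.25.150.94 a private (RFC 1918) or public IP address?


RFC 1918 private ranges:
  10.0.0.0/8 (10.0.0.0 - 10.255.255.255)
  172.16.0.0/12 (172.16.0.0 - 172.31.255.255)
  192.168.0.0/16 (192.168.0.0 - 192.168.255.255)
Public (not in any RFC 1918 range)


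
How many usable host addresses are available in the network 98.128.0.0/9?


Host bits = 32 - 9 = 23
Total addresses = 2^23 = 8388608
Usable = total - 2 (network and broadcast)
Usable hosts: 8388606


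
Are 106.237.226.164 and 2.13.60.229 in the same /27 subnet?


Mask: 255.255.255.224
106.237.226.164 AND mask = 106.237.226.160
2.13.60.229 AND mask = 2.13.60.224
No, different subnets (106.237.226.160 vs 2.13.60.224)


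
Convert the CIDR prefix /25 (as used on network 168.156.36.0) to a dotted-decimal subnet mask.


/25 means 25 network bits, 7 host bits
Binary: 11111111111111111111111110000000
Mask: 255.255.255.128


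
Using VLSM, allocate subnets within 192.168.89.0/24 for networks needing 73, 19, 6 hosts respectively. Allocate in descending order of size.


73 hosts -> /25 (126 usable): 192.168.89.0/25
19 hosts -> /27 (30 usable): 192.168.89.128/27
6 hosts -> /29 (6 usable): 192.168.89.160/29
Allocation: 192.168.89.0/25 (73 hosts, 126 usable); 192.168.89.128/27 (19 hosts, 30 usable); 192.168.89.160/29 (6 hosts, 6 usable)


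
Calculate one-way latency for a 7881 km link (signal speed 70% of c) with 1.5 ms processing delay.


Speed = 0.7 * 3e5 km/s = 210000 km/s
Propagation delay = 7881 / 210000 = 0.0375 s = 37.5286 ms
Processing delay = 1.5 ms
Total one-way latency = 39.0286 ms


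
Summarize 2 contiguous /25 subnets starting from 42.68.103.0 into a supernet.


Original prefix: /25
Number of subnets: 2 = 2^1
New prefix = 25 - 1 = 24
Supernet: 42.68.103.0/24


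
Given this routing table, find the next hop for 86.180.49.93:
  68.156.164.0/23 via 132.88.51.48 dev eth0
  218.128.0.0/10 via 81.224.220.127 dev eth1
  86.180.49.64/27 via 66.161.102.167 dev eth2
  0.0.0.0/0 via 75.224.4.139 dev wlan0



Longest prefix match for 86.180.49.93:
  /23 68.156.164.0: no
  /10 218.128.0.0: no
  /27 86.180.49.64: MATCH
  /0 0.0.0.0: MATCH
Selected: next-hop 66.161.102.167 via eth2 (matched /27)


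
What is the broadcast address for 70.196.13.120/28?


Network: 70.196.13.112/28
Host bits = 4
Set all host bits to 1:
Broadcast: 70.196.13.127


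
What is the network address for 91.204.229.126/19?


IP:   01011011.11001100.11100101.01111110
Mask: 11111111.11111111.11100000.00000000
AND operation:
Net:  01011011.11001100.11100000.00000000
Network: 91.204.224.0/19


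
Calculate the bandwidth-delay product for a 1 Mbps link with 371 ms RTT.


BDP = bandwidth * RTT
= 1 Mbps * 371 ms
= 1 * 1e6 * 371 / 1000 bits
= 371000 bits
= 46375 bytes
= 45.2881 KB
BDP = 371000 bits (46375 bytes)


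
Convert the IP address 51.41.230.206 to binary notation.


51 = 00110011
41 = 00101001
230 = 11100110
206 = 11001110
Binary: 00110011.00101001.11100110.11001110


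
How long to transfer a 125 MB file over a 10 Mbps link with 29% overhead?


Effective throughput = 10 * (1 - 29/100) = 7.1 Mbps
File size in Mb = 125 * 8 = 1000 Mb
Time = 1000 / 7.1
Time = 140.8451 seconds


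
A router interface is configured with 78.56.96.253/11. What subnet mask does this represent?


/11 means 11 network bits, 21 host bits
Binary: 11111111111000000000000000000000
Mask: 255.224.0.0


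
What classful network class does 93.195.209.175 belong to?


First octet: 93
Binary: 01011101
0xxxxxxx -> Class A (1-126)
Class A, default mask 255.0.0.0 (/8)


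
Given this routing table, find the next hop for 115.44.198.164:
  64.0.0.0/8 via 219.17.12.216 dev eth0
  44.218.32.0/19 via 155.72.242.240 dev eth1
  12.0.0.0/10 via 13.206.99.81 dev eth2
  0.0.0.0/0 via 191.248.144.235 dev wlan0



Longest prefix match for 115.44.198.164:
  /8 64.0.0.0: no
  /19 44.218.32.0: no
  /10 12.0.0.0: no
  /0 0.0.0.0: MATCH
Selected: next-hop 191.248.144.235 via wlan0 (matched /0)


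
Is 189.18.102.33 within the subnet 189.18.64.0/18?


Subnet network: 189.18.64.0
Test IP AND mask: 189.18.64.0
Yes, 189.18.102.33 is in 189.18.64.0/18


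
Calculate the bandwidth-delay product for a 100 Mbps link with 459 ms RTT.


BDP = bandwidth * RTT
= 100 Mbps * 459 ms
= 100 * 1e6 * 459 / 1000 bits
= 45900000 bits
= 5737500 bytes
= 5603.0273 KB
BDP = 45900000 bits (5737500 bytes)


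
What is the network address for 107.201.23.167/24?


IP:   01101011.11001001.00010111.10100111
Mask: 11111111.11111111.11111111.00000000
AND operation:
Net:  01101011.11001001.00010111.00000000
Network: 107.201.23.0/24


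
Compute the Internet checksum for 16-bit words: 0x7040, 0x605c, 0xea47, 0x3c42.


Sum all words (with carry folding):
+ 0x7040 = 0x7040
+ 0x605c = 0xd09c
+ 0xea47 = 0xbae4
+ 0x3c42 = 0xf726
One's complement: ~0xf726
Checksum = 0x08d9


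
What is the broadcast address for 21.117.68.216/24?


Network: 21.117.68.0/24
Host bits = 8
Set all host bits to 1:
Broadcast: 21.117.68.255


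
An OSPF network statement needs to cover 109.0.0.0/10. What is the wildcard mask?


Subnet mask: 255.192.0.0
Wildcard = 255.255.255.255 - subnet mask
255 - 255 = 0
255 - 192 = 63
255 - 0 = 255
255 - 0 = 255
Wildcard: 0.63.255.255


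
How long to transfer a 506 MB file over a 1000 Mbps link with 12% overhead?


Effective throughput = 1000 * (1 - 12/100) = 880 Mbps
File size in Mb = 506 * 8 = 4048 Mb
Time = 4048 / 880
Time = 4.6 seconds


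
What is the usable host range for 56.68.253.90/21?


Network: 56.68.248.0
Broadcast: 56.68.255.255
First usable = network + 1
Last usable = broadcast - 1
Range: 56.68.248.1 to 56.68.255.254


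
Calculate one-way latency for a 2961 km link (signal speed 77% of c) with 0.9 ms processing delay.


Speed = 0.77 * 3e5 km/s = 231000 km/s
Propagation delay = 2961 / 231000 = 0.0128 s = 12.8182 ms
Processing delay = 0.9 ms
Total one-way latency = 13.7182 ms


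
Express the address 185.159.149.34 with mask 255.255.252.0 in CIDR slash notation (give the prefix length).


Binary: 11111111.11111111.11111100.00000000
Count leading 1s
Prefix: /22


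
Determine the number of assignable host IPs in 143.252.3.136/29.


Host bits = 32 - 29 = 3
Total addresses = 2^3 = 8
Usable = total - 2 (network and broadcast)
Usable hosts: 6


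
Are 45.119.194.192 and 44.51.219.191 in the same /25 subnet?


Mask: 255.255.255.128
45.119.194.192 AND mask = 45.119.194.128
44.51.219.191 AND mask = 44.51.219.128
No, different subnets (45.119.194.128 vs 44.51.219.128)


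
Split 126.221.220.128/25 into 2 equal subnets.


New prefix = 25 + 1 = 26
Each subnet has 64 addresses
  126.221.220.128/26
  126.221.220.192/26
Subnets: 126.221.220.128/26, 126.221.220.192/26


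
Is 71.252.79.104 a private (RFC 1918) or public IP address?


RFC 1918 private ranges:
  10.0.0.0/8 (10.0.0.0 - 10.255.255.255)
  172.16.0.0/12 (172.16.0.0 - 172.31.255.255)
  192.168.0.0/16 (192.168.0.0 - 192.168.255.255)
Public (not in any RFC 1918 range)


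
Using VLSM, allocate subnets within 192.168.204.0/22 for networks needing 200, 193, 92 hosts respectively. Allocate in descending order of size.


200 hosts -> /24 (254 usable): 192.168.204.0/24
193 hosts -> /24 (254 usable): 192.168.205.0/24
92 hosts -> /25 (126 usable): 192.168.206.0/25
Allocation: 192.168.204.0/24 (200 hosts, 254 usable); 192.168.205.0/24 (193 hosts, 254 usable); 192.168.206.0/25 (92 hosts, 126 usable)


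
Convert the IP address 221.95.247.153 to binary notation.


221 = 11011101
95 = 01011111
247 = 11110111
153 = 10011001
Binary: 11011101.01011111.11110111.10011001


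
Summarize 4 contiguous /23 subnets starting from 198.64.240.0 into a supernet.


Original prefix: /23
Number of subnets: 4 = 2^2
New prefix = 23 - 2 = 21
Supernet: 198.64.240.0/21


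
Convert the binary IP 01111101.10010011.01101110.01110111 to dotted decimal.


01111101 = 125
10010011 = 147
01101110 = 110
01110111 = 119
IP: 125.147.110.119


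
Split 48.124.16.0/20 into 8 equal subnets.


New prefix = 20 + 3 = 23
Each subnet has 512 addresses
  48.124.16.0/23
  48.124.18.0/23
  48.124.20.0/23
  48.124.22.0/23
  48.124.24.0/23
  48.124.26.0/23
  48.124.28.0/23
  48.124.30.0/23
Subnets: 48.124.16.0/23, 48.124.18.0/23, 48.124.20.0/23, 48.124.22.0/23, 48.124.24.0/23, 48.124.26.0/23, 48.124.28.0/23, 48.124.30.0/23


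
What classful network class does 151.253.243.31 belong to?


First octet: 151
Binary: 10010111
10xxxxxx -> Class B (128-191)
Class B, default mask 255.255.0.0 (/16)


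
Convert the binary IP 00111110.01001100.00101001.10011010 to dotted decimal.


00111110 = 62
01001100 = 76
00101001 = 41
10011010 = 154
IP: 62.76.41.154


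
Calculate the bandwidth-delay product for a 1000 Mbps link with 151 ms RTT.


BDP = bandwidth * RTT
= 1000 Mbps * 151 ms
= 1000 * 1e6 * 151 / 1000 bits
= 151000000 bits
= 18875000 bytes
= 18432.6172 KB
BDP = 151000000 bits (18875000 bytes)


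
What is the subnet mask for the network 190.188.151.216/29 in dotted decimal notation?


/29 means 29 network bits, 3 host bits
Binary: 11111111111111111111111111111000
Mask: 255.255.255.248


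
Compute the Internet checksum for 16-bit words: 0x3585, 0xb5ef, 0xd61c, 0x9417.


Sum all words (with carry folding):
+ 0x3585 = 0x3585
+ 0xb5ef = 0xeb74
+ 0xd61c = 0xc191
+ 0x9417 = 0x55a9
One's complement: ~0x55a9
Checksum = 0xaa56


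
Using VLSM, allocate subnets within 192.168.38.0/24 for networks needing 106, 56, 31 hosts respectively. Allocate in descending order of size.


106 hosts -> /25 (126 usable): 192.168.38.0/25
56 hosts -> /26 (62 usable): 192.168.38.128/26
31 hosts -> /26 (62 usable): 192.168.38.192/26
Allocation: 192.168.38.0/25 (106 hosts, 126 usable); 192.168.38.128/26 (56 hosts, 62 usable); 192.168.38.192/26 (31 hosts, 62 usable)


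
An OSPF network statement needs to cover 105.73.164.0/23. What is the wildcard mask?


Subnet mask: 255.255.254.0
Wildcard = 255.255.255.255 - subnet mask
255 - 255 = 0
255 - 255 = 0
255 - 254 = 1
255 - 0 = 255
Wildcard: 0.0.1.255


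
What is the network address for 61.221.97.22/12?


IP:   00111101.11011101.01100001.00010110
Mask: 11111111.11110000.00000000.00000000
AND operation:
Net:  00111101.11010000.00000000.00000000
Network: 61.208.0.0/12


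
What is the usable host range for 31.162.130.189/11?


Network: 31.160.0.0
Broadcast: 31.191.255.255
First usable = network + 1
Last usable = broadcast - 1
Range: 31.160.0.1 to 31.191.255.254


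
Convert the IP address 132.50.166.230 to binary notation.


132 = 10000100
50 = 00110010
166 = 10100110
230 = 11100110
Binary: 10000100.00110010.10100110.11100110


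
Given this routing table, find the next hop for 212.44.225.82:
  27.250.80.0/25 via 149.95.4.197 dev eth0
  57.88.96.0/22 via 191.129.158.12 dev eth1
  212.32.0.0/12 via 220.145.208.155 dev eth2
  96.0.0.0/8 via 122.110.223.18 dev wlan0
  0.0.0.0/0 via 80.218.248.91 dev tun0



Longest prefix match for 212.44.225.82:
  /25 27.250.80.0: no
  /22 57.88.96.0: no
  /12 212.32.0.0: MATCH
  /8 96.0.0.0: no
  /0 0.0.0.0: MATCH
Selected: next-hop 220.145.208.155 via eth2 (matched /12)


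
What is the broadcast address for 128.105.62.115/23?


Network: 128.105.62.0/23
Host bits = 9
Set all host bits to 1:
Broadcast: 128.105.63.255


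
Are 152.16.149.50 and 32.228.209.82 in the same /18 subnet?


Mask: 255.255.192.0
152.16.149.50 AND mask = 152.16.128.0
32.228.209.82 AND mask = 32.228.192.0
No, different subnets (152.16.128.0 vs 32.228.192.0)


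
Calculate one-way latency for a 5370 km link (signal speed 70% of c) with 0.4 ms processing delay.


Speed = 0.7 * 3e5 km/s = 210000 km/s
Propagation delay = 5370 / 210000 = 0.0256 s = 25.5714 ms
Processing delay = 0.4 ms
Total one-way latency = 25.9714 ms


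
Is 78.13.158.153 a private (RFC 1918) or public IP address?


RFC 1918 private ranges:
  10.0.0.0/8 (10.0.0.0 - 10.255.255.255)
  172.16.0.0/12 (172.16.0.0 - 172.31.255.255)
  192.168.0.0/16 (192.168.0.0 - 192.168.255.255)
Public (not in any RFC 1918 range)


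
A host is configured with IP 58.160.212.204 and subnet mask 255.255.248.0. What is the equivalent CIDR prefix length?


Binary: 11111111.11111111.11111000.00000000
Count leading 1s
Prefix: /21


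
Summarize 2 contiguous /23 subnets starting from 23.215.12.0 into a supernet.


Original prefix: /23
Number of subnets: 2 = 2^1
New prefix = 23 - 1 = 22
Supernet: 23.215.12.0/22


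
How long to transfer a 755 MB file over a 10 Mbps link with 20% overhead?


Effective throughput = 10 * (1 - 20/100) = 8 Mbps
File size in Mb = 755 * 8 = 6040 Mb
Time = 6040 / 8
Time = 755 seconds


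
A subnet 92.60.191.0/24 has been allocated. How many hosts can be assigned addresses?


Host bits = 32 - 24 = 8
Total addresses = 2^8 = 256
Usable = total - 2 (network and broadcast)
Usable hosts: 254


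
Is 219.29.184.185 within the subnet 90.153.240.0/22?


Subnet network: 90.153.240.0
Test IP AND mask: 219.29.184.0
No, 219.29.184.185 is not in 90.153.240.0/22


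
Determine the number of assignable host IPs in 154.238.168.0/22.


Host bits = 32 - 22 = 10
Total addresses = 2^10 = 1024
Usable = total - 2 (network and broadcast)
Usable hosts: 1022


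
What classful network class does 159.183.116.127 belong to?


First octet: 159
Binary: 10011111
10xxxxxx -> Class B (128-191)
Class B, default mask 255.255.0.0 (/16)


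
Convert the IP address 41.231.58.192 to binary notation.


41 = 00101001
231 = 11100111
58 = 00111010
192 = 11000000
Binary: 00101001.11100111.00111010.11000000


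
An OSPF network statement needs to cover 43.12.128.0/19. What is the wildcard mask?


Subnet mask: 255.255.224.0
Wildcard = 255.255.255.255 - subnet mask
255 - 255 = 0
255 - 255 = 0
255 - 224 = 31
255 - 0 = 255
Wildcard: 0.0.31.255


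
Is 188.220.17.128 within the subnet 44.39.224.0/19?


Subnet network: 44.39.224.0
Test IP AND mask: 188.220.0.0
No, 188.220.17.128 is not in 44.39.224.0/19


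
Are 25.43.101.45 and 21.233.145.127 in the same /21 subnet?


Mask: 255.255.248.0
25.43.101.45 AND mask = 25.43.96.0
21.233.145.127 AND mask = 21.233.144.0
No, different subnets (25.43.96.0 vs 21.233.144.0)


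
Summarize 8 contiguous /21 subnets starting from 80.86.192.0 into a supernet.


Original prefix: /21
Number of subnets: 8 = 2^3
New prefix = 21 - 3 = 18
Supernet: 80.86.192.0/18


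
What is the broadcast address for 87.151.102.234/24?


Network: 87.151.102.0/24
Host bits = 8
Set all host bits to 1:
Broadcast: 87.151.102.255


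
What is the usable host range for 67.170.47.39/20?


Network: 67.170.32.0
Broadcast: 67.170.47.255
First usable = network + 1
Last usable = broadcast - 1
Range: 67.170.32.1 to 67.170.47.254


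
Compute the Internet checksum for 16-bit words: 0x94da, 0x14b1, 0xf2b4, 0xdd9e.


Sum all words (with carry folding):
+ 0x94da = 0x94da
+ 0x14b1 = 0xa98b
+ 0xf2b4 = 0x9c40
+ 0xdd9e = 0x79df
One's complement: ~0x79df
Checksum = 0x8620


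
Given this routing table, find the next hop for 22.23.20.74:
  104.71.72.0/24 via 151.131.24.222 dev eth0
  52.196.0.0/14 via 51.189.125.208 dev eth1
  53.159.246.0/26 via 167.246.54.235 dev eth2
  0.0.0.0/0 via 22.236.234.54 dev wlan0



Longest prefix match for 22.23.20.74:
  /24 104.71.72.0: no
  /14 52.196.0.0: no
  /26 53.159.246.0: no
  /0 0.0.0.0: MATCH
Selected: next-hop 22.236.234.54 via wlan0 (matched /0)


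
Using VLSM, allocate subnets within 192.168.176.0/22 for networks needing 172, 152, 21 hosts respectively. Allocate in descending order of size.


172 hosts -> /24 (254 usable): 192.168.176.0/24
152 hosts -> /24 (254 usable): 192.168.177.0/24
21 hosts -> /27 (30 usable): 192.168.178.0/27
Allocation: 192.168.176.0/24 (172 hosts, 254 usable); 192.168.177.0/24 (152 hosts, 254 usable); 192.168.178.0/27 (21 hosts, 30 usable)


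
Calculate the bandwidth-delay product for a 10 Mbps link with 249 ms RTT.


BDP = bandwidth * RTT
= 10 Mbps * 249 ms
= 10 * 1e6 * 249 / 1000 bits
= 2490000 bits
= 311250 bytes
= 303.9551 KB
BDP = 2490000 bits (311250 bytes)


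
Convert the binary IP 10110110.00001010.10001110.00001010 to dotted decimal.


10110110 = 182
00001010 = 10
10001110 = 142
00001010 = 10
IP: 182.10.142.10


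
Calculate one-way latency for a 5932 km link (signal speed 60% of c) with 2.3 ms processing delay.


Speed = 0.6 * 3e5 km/s = 180000 km/s
Propagation delay = 5932 / 180000 = 0.033 s = 32.9556 ms
Processing delay = 2.3 ms
Total one-way latency = 35.2556 ms


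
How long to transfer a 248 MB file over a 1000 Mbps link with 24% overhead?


Effective throughput = 1000 * (1 - 24/100) = 760 Mbps
File size in Mb = 248 * 8 = 1984 Mb
Time = 1984 / 760
Time = 2.6105 seconds


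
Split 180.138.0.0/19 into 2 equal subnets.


New prefix = 19 + 1 = 20
Each subnet has 4096 addresses
  180.138.0.0/20
  180.138.16.0/20
Subnets: 180.138.0.0/20, 180.138.16.0/20


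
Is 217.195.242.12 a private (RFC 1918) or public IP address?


RFC 1918 private ranges:
  10.0.0.0/8 (10.0.0.0 - 10.255.255.255)
  172.16.0.0/12 (172.16.0.0 - 172.31.255.255)
  192.168.0.0/16 (192.168.0.0 - 192.168.255.255)
Public (not in any RFC 1918 range)


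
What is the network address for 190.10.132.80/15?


IP:   10111110.00001010.10000100.01010000
Mask: 11111111.11111110.00000000.00000000
AND operation:
Net:  10111110.00001010.00000000.00000000
Network: 190.10.0.0/15


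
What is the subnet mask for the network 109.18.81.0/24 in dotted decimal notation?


/24 means 24 network bits, 8 host bits
Binary: 11111111111111111111111100000000
Mask: 255.255.255.0


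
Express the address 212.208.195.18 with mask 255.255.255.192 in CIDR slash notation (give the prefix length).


Binary: 11111111.11111111.11111111.11000000
Count leading 1s
Prefix: /26


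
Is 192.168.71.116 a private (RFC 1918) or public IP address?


RFC 1918 private ranges:
  10.0.0.0/8 (10.0.0.0 - 10.255.255.255)
  172.16.0.0/12 (172.16.0.0 - 172.31.255.255)
  192.168.0.0/16 (192.168.0.0 - 192.168.255.255)
Private (in 192.168.0.0/16)


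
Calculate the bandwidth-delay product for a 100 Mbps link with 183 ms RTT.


BDP = bandwidth * RTT
= 100 Mbps * 183 ms
= 100 * 1e6 * 183 / 1000 bits
= 18300000 bits
= 2287500 bytes
= 2233.8867 KB
BDP = 18300000 bits (2287500 bytes)


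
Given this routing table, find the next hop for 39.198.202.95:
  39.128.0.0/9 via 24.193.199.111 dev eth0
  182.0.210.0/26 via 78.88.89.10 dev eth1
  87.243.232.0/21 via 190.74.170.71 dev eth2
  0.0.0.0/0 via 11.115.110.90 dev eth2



Longest prefix match for 39.198.202.95:
  /9 39.128.0.0: MATCH
  /26 182.0.210.0: no
  /21 87.243.232.0: no
  /0 0.0.0.0: MATCH
Selected: next-hop 24.193.199.111 via eth0 (matched /9)


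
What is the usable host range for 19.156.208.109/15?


Network: 19.156.0.0
Broadcast: 19.157.255.255
First usable = network + 1
Last usable = broadcast - 1
Range: 19.156.0.1 to 19.157.255.254


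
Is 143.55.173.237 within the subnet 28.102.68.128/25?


Subnet network: 28.102.68.128
Test IP AND mask: 143.55.173.128
No, 143.55.173.237 is not in 28.102.68.128/25


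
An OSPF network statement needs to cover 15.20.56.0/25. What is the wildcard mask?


Subnet mask: 255.255.255.128
Wildcard = 255.255.255.255 - subnet mask
255 - 255 = 0
255 - 255 = 0
255 - 255 = 0
255 - 128 = 127
Wildcard: 0.0.0.127


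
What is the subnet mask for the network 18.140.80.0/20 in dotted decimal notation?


/20 means 20 network bits, 12 host bits
Binary: 11111111111111111111000000000000
Mask: 255.255.240.0


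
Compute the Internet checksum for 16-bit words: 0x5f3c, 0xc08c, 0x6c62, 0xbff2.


Sum all words (with carry folding):
+ 0x5f3c = 0x5f3c
+ 0xc08c = 0x1fc9
+ 0x6c62 = 0x8c2b
+ 0xbff2 = 0x4c1e
One's complement: ~0x4c1e
Checksum = 0xb3e1


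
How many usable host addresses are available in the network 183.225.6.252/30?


Host bits = 32 - 30 = 2
Total addresses = 2^2 = 4
Usable = total - 2 (network and broadcast)
Usable hosts: 2


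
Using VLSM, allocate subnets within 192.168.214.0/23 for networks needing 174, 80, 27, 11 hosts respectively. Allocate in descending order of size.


174 hosts -> /24 (254 usable): 192.168.214.0/24
80 hosts -> /25 (126 usable): 192.168.215.0/25
27 hosts -> /27 (30 usable): 192.168.215.128/27
11 hosts -> /28 (14 usable): 192.168.215.160/28
Allocation: 192.168.214.0/24 (174 hosts, 254 usable); 192.168.215.0/25 (80 hosts, 126 usable); 192.168.215.128/27 (27 hosts, 30 usable); 192.168.215.160/28 (11 hosts, 14 usable)


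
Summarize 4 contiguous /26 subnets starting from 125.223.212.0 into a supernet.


Original prefix: /26
Number of subnets: 4 = 2^2
New prefix = 26 - 2 = 24
Supernet: 125.223.212.0/24


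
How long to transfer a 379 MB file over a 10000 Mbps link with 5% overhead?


Effective throughput = 10000 * (1 - 5/100) = 9500 Mbps
File size in Mb = 379 * 8 = 3032 Mb
Time = 3032 / 9500
Time = 0.3192 seconds


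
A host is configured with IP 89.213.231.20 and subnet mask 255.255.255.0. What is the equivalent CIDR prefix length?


Binary: 11111111.11111111.11111111.00000000
Count leading 1s
Prefix: /24


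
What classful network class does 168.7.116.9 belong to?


First octet: 168
Binary: 10101000
10xxxxxx -> Class B (128-191)
Class B, default mask 255.255.0.0 (/16)


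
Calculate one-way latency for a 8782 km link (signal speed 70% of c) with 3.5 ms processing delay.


Speed = 0.7 * 3e5 km/s = 210000 km/s
Propagation delay = 8782 / 210000 = 0.0418 s = 41.819 ms
Processing delay = 3.5 ms
Total one-way latency = 45.319 ms


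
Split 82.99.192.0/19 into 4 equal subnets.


New prefix = 19 + 2 = 21
Each subnet has 2048 addresses
  82.99.192.0/21
  82.99.200.0/21
  82.99.208.0/21
  82.99.216.0/21
Subnets: 82.99.192.0/21, 82.99.200.0/21, 82.99.208.0/21, 82.99.216.0/21


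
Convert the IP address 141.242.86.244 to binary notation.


141 = 10001101
242 = 11110010
86 = 01010110
244 = 11110100
Binary: 10001101.11110010.01010110.11110100


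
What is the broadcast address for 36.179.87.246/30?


Network: 36.179.87.244/30
Host bits = 2
Set all host bits to 1:
Broadcast: 36.179.87.247


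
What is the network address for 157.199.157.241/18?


IP:   10011101.11000111.10011101.11110001
Mask: 11111111.11111111.11000000.00000000
AND operation:
Net:  10011101.11000111.10000000.00000000
Network: 157.199.128.0/18


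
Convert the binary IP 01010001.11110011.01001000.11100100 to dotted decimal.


01010001 = 81
11110011 = 243
01001000 = 72
11100100 = 228
IP: 81.243.72.228


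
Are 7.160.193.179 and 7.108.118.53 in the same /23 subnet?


Mask: 255.255.254.0
7.160.193.179 AND mask = 7.160.192.0
7.108.118.53 AND mask = 7.108.118.0
No, different subnets (7.160.192.0 vs 7.108.118.0)


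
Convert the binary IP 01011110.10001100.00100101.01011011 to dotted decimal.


01011110 = 94
10001100 = 140
00100101 = 37
01011011 = 91
IP: 94.140.37.91


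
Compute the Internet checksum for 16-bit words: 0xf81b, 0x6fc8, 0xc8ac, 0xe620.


Sum all words (with carry folding):
+ 0xf81b = 0xf81b
+ 0x6fc8 = 0x67e4
+ 0xc8ac = 0x3091
+ 0xe620 = 0x16b2
One's complement: ~0x16b2
Checksum = 0xe94d


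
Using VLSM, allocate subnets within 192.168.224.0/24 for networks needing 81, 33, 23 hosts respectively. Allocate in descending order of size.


81 hosts -> /25 (126 usable): 192.168.224.0/25
33 hosts -> /26 (62 usable): 192.168.224.128/26
23 hosts -> /27 (30 usable): 192.168.224.192/27
Allocation: 192.168.224.0/25 (81 hosts, 126 usable); 192.168.224.128/26 (33 hosts, 62 usable); 192.168.224.192/27 (23 hosts, 30 usable)


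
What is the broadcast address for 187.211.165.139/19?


Network: 187.211.160.0/19
Host bits = 13
Set all host bits to 1:
Broadcast: 187.211.191.255


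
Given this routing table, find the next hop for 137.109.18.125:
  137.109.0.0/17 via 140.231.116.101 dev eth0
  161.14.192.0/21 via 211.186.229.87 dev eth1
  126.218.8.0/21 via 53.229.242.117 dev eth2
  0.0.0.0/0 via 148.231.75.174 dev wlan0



Longest prefix match for 137.109.18.125:
  /17 137.109.0.0: MATCH
  /21 161.14.192.0: no
  /21 126.218.8.0: no
  /0 0.0.0.0: MATCH
Selected: next-hop 140.231.116.101 via eth0 (matched /17)


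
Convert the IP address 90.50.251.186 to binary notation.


90 = 01011010
50 = 00110010
251 = 11111011
186 = 10111010
Binary: 01011010.00110010.11111011.10111010


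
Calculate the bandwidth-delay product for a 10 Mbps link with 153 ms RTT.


BDP = bandwidth * RTT
= 10 Mbps * 153 ms
= 10 * 1e6 * 153 / 1000 bits
= 1530000 bits
= 191250 bytes
= 186.7676 KB
BDP = 1530000 bits (191250 bytes)


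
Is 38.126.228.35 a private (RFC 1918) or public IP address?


RFC 1918 private ranges:
  10.0.0.0/8 (10.0.0.0 - 10.255.255.255)
  172.16.0.0/12 (172.16.0.0 - 172.31.255.255)
  192.168.0.0/16 (192.168.0.0 - 192.168.255.255)
Public (not in any RFC 1918 range)


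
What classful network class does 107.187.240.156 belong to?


First octet: 107
Binary: 01101011
0xxxxxxx -> Class A (1-126)
Class A, default mask 255.0.0.0 (/8)


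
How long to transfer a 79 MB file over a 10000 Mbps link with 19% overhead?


Effective throughput = 10000 * (1 - 19/100) = 8100.0 Mbps
File size in Mb = 79 * 8 = 632 Mb
Time = 632 / 8100.0
Time = 0.078 seconds


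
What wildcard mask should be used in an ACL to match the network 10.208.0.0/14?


Subnet mask: 255.252.0.0
Wildcard = 255.255.255.255 - subnet mask
255 - 255 = 0
255 - 252 = 3
255 - 0 = 255
255 - 0 = 255
Wildcard: 0.3.255.255


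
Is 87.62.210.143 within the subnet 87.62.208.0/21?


Subnet network: 87.62.208.0
Test IP AND mask: 87.62.208.0
Yes, 87.62.210.143 is in 87.62.208.0/21


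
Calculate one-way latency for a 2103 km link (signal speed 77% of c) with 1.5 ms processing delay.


Speed = 0.77 * 3e5 km/s = 231000 km/s
Propagation delay = 2103 / 231000 = 0.0091 s = 9.1039 ms
Processing delay = 1.5 ms
Total one-way latency = 10.6039 ms


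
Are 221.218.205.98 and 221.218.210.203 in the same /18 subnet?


Mask: 255.255.192.0
221.218.205.98 AND mask = 221.218.192.0
221.218.210.203 AND mask = 221.218.192.0
Yes, same subnet (221.218.192.0)


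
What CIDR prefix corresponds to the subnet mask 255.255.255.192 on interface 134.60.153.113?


Binary: 11111111.11111111.11111111.11000000
Count leading 1s
Prefix: /26


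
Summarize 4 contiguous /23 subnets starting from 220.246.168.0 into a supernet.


Original prefix: /23
Number of subnets: 4 = 2^2
New prefix = 23 - 2 = 21
Supernet: 220.246.168.0/21


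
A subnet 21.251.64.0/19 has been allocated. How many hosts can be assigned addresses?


Host bits = 32 - 19 = 13
Total addresses = 2^13 = 8192
Usable = total - 2 (network and broadcast)
Usable hosts: 8190


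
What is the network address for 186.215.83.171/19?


IP:   10111010.11010111.01010011.10101011
Mask: 11111111.11111111.11100000.00000000
AND operation:
Net:  10111010.11010111.01000000.00000000
Network: 186.215.64.0/19


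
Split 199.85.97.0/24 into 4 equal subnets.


New prefix = 24 + 2 = 26
Each subnet has 64 addresses
  199.85.97.0/26
  199.85.97.64/26
  199.85.97.128/26
  199.85.97.192/26
Subnets: 199.85.97.0/26, 199.85.97.64/26, 199.85.97.128/26, 199.85.97.192/26


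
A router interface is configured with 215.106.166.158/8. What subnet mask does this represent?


/8 means 8 network bits, 24 host bits
Binary: 11111111000000000000000000000000
Mask: 255.0.0.0


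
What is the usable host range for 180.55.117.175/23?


Network: 180.55.116.0
Broadcast: 180.55.117.255
First usable = network + 1
Last usable = broadcast - 1
Range: 180.55.116.1 to 180.55.117.254


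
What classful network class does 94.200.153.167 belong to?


First octet: 94
Binary: 01011110
0xxxxxxx -> Class A (1-126)
Class A, default mask 255.0.0.0 (/8)


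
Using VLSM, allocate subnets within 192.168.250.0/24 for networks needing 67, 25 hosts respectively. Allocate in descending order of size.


67 hosts -> /25 (126 usable): 192.168.250.0/25
25 hosts -> /27 (30 usable): 192.168.250.128/27
Allocation: 192.168.250.0/25 (67 hosts, 126 usable); 192.168.250.128/27 (25 hosts, 30 usable)


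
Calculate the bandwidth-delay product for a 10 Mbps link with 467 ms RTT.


BDP = bandwidth * RTT
= 10 Mbps * 467 ms
= 10 * 1e6 * 467 / 1000 bits
= 4670000 bits
= 583750 bytes
= 570.0684 KB
BDP = 4670000 bits (583750 bytes)


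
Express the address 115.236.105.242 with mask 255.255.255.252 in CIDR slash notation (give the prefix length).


Binary: 11111111.11111111.11111111.11111100
Count leading 1s
Prefix: /30


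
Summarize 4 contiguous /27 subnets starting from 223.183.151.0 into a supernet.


Original prefix: /27
Number of subnets: 4 = 2^2
New prefix = 27 - 2 = 25
Supernet: 223.183.151.0/25


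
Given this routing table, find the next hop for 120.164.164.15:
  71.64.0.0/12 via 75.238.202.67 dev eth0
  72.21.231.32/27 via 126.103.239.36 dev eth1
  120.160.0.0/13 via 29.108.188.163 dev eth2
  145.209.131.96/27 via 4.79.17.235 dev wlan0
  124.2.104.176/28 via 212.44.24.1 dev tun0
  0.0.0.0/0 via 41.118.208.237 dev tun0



Longest prefix match for 120.164.164.15:
  /12 71.64.0.0: no
  /27 72.21.231.32: no
  /13 120.160.0.0: MATCH
  /27 145.209.131.96: no
  /28 124.2.104.176: no
  /0 0.0.0.0: MATCH
Selected: next-hop 29.108.188.163 via eth2 (matched /13)


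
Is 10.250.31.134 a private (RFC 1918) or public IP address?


RFC 1918 private ranges:
  10.0.0.0/8 (10.0.0.0 - 10.255.255.255)
  172.16.0.0/12 (172.16.0.0 - 172.31.255.255)
  192.168.0.0/16 (192.168.0.0 - 192.168.255.255)
Private (in 10.0.0.0/8)


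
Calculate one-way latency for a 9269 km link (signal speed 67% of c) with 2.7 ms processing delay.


Speed = 0.67 * 3e5 km/s = 201000 km/s
Propagation delay = 9269 / 201000 = 0.0461 s = 46.1144 ms
Processing delay = 2.7 ms
Total one-way latency = 48.8144 ms


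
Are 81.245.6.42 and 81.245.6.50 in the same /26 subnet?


Mask: 255.255.255.192
81.245.6.42 AND mask = 81.245.6.0
81.245.6.50 AND mask = 81.245.6.0
Yes, same subnet (81.245.6.0)


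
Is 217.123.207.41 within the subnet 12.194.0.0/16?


Subnet network: 12.194.0.0
Test IP AND mask: 217.123.0.0
No, 217.123.207.41 is not in 12.194.0.0/16


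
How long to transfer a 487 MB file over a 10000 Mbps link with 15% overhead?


Effective throughput = 10000 * (1 - 15/100) = 8500 Mbps
File size in Mb = 487 * 8 = 3896 Mb
Time = 3896 / 8500
Time = 0.4584 seconds


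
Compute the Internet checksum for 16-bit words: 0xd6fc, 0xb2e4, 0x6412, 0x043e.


Sum all words (with carry folding):
+ 0xd6fc = 0xd6fc
+ 0xb2e4 = 0x89e1
+ 0x6412 = 0xedf3
+ 0x043e = 0xf231
One's complement: ~0xf231
Checksum = 0x0dce


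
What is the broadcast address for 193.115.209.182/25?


Network: 193.115.209.128/25
Host bits = 7
Set all host bits to 1:
Broadcast: 193.115.209.255


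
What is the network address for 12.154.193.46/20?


IP:   00001100.10011010.11000001.00101110
Mask: 11111111.11111111.11110000.00000000
AND operation:
Net:  00001100.10011010.11000000.00000000
Network: 12.154.192.0/20


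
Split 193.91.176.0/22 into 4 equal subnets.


New prefix = 22 + 2 = 24
Each subnet has 256 addresses
  193.91.176.0/24
  193.91.177.0/24
  193.91.178.0/24
  193.91.179.0/24
Subnets: 193.91.176.0/24, 193.91.177.0/24, 193.91.178.0/24, 193.91.179.0/24


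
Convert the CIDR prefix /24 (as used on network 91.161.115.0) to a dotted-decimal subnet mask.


/24 means 24 network bits, 8 host bits
Binary: 11111111111111111111111100000000
Mask: 255.255.255.0


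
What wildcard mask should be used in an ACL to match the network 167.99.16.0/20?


Subnet mask: 255.255.240.0
Wildcard = 255.255.255.255 - subnet mask
255 - 255 = 0
255 - 255 = 0
255 - 240 = 15
255 - 0 = 255
Wildcard: 0.0.15.255


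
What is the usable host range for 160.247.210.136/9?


Network: 160.128.0.0
Broadcast: 160.255.255.255
First usable = network + 1
Last usable = broadcast - 1
Range: 160.128.0.1 to 160.255.255.254


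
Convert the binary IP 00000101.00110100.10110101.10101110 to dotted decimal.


00000101 = 5
00110100 = 52
10110101 = 181
10101110 = 174
IP: 5.52.181.174


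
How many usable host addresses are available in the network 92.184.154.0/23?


Host bits = 32 - 23 = 9
Total addresses = 2^9 = 512
Usable = total - 2 (network and broadcast)
Usable hosts: 510


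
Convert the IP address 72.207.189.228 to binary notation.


72 = 01001000
207 = 11001111
189 = 10111101
228 = 11100100
Binary: 01001000.11001111.10111101.11100100


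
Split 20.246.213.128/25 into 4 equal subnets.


New prefix = 25 + 2 = 27
Each subnet has 32 addresses
  20.246.213.128/27
  20.246.213.160/27
  20.246.213.192/27
  20.246.213.224/27
Subnets: 20.246.213.128/27, 20.246.213.160/27, 20.246.213.192/27, 20.246.213.224/27


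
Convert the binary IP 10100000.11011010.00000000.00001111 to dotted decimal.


10100000 = 160
11011010 = 218
00000000 = 0
00001111 = 15
IP: 160.218.0.15


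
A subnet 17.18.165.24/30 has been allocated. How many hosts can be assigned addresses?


Host bits = 32 - 30 = 2
Total addresses = 2^2 = 4
Usable = total - 2 (network and broadcast)
Usable hosts: 2


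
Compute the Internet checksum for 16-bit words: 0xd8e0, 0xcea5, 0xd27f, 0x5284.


Sum all words (with carry folding):
+ 0xd8e0 = 0xd8e0
+ 0xcea5 = 0xa786
+ 0xd27f = 0x7a06
+ 0x5284 = 0xcc8a
One's complement: ~0xcc8a
Checksum = 0x3375


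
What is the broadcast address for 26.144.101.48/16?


Network: 26.144.0.0/16
Host bits = 16
Set all host bits to 1:
Broadcast: 26.144.255.255


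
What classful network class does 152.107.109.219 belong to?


First octet: 152
Binary: 10011000
10xxxxxx -> Class B (128-191)
Class B, default mask 255.255.0.0 (/16)


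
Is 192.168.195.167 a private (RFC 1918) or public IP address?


RFC 1918 private ranges:
  10.0.0.0/8 (10.0.0.0 - 10.255.255.255)
  172.16.0.0/12 (172.16.0.0 - 172.31.255.255)
  192.168.0.0/16 (192.168.0.0 - 192.168.255.255)
Private (in 192.168.0.0/16)


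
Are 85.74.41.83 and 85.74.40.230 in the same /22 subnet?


Mask: 255.255.252.0
85.74.41.83 AND mask = 85.74.40.0
85.74.40.230 AND mask = 85.74.40.0
Yes, same subnet (85.74.40.0)


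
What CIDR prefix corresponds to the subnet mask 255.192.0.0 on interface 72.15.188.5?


Binary: 11111111.11000000.00000000.00000000
Count leading 1s
Prefix: /10


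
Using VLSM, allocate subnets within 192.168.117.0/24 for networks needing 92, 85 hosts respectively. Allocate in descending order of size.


92 hosts -> /25 (126 usable): 192.168.117.0/25
85 hosts -> /25 (126 usable): 192.168.117.128/25
Allocation: 192.168.117.0/25 (92 hosts, 126 usable); 192.168.117.128/25 (85 hosts, 126 usable)


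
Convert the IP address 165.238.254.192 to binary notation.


165 = 10100101
238 = 11101110
254 = 11111110
192 = 11000000
Binary: 10100101.11101110.11111110.11000000


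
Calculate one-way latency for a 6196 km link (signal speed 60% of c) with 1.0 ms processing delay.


Speed = 0.6 * 3e5 km/s = 180000 km/s
Propagation delay = 6196 / 180000 = 0.0344 s = 34.4222 ms
Processing delay = 1.0 ms
Total one-way latency = 35.4222 ms


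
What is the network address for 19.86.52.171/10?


IP:   00010011.01010110.00110100.10101011
Mask: 11111111.11000000.00000000.00000000
AND operation:
Net:  00010011.01000000.00000000.00000000
Network: 19.64.0.0/10


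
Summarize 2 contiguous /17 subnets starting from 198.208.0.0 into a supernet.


Original prefix: /17
Number of subnets: 2 = 2^1
New prefix = 17 - 1 = 16
Supernet: 198.208.0.0/16


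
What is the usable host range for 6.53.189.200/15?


Network: 6.52.0.0
Broadcast: 6.53.255.255
First usable = network + 1
Last usable = broadcast - 1
Range: 6.52.0.1 to 6.53.255.254


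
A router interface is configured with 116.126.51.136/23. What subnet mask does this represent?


/23 means 23 network bits, 9 host bits
Binary: 11111111111111111111111000000000
Mask: 255.255.254.0


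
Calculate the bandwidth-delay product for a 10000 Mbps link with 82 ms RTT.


BDP = bandwidth * RTT
= 10000 Mbps * 82 ms
= 10000 * 1e6 * 82 / 1000 bits
= 820000000 bits
= 102500000 bytes
= 100097.6562 KB
BDP = 820000000 bits (102500000 bytes)


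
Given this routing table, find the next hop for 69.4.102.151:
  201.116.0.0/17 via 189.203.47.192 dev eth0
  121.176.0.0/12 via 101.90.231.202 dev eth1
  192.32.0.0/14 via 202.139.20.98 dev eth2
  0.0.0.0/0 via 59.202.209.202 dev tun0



Longest prefix match for 69.4.102.151:
  /17 201.116.0.0: no
  /12 121.176.0.0: no
  /14 192.32.0.0: no
  /0 0.0.0.0: MATCH
Selected: next-hop 59.202.209.202 via tun0 (matched /0)


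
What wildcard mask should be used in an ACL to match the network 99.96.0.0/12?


Subnet mask: 255.240.0.0
Wildcard = 255.255.255.255 - subnet mask
255 - 255 = 0
255 - 240 = 15
255 - 0 = 255
255 - 0 = 255
Wildcard: 0.15.255.255


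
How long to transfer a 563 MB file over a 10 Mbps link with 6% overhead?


Effective throughput = 10 * (1 - 6/100) = 9.4 Mbps
File size in Mb = 563 * 8 = 4504 Mb
Time = 4504 / 9.4
Time = 479.1489 seconds


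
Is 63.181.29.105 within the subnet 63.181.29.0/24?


Subnet network: 63.181.29.0
Test IP AND mask: 63.181.29.0
Yes, 63.181.29.105 is in 63.181.29.0/24


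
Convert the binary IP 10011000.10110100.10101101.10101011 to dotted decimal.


10011000 = 152
10110100 = 180
10101101 = 173
10101011 = 171
IP: 152.180.173.171


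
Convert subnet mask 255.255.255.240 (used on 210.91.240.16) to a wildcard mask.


Subnet mask: 255.255.255.240
Wildcard = 255.255.255.255 - subnet mask
255 - 255 = 0
255 - 255 = 0
255 - 255 = 0
255 - 240 = 15
Wildcard: 0.0.0.15


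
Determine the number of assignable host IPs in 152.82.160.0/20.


Host bits = 32 - 20 = 12
Total addresses = 2^12 = 4096
Usable = total - 2 (network and broadcast)
Usable hosts: 4094


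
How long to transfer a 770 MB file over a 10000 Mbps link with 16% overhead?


Effective throughput = 10000 * (1 - 16/100) = 8400 Mbps
File size in Mb = 770 * 8 = 6160 Mb
Time = 6160 / 8400
Time = 0.7333 seconds


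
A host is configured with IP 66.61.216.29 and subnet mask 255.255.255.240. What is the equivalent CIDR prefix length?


Binary: 11111111.11111111.11111111.11110000
Count leading 1s
Prefix: /28


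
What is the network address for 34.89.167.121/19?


IP:   00100010.01011001.10100111.01111001
Mask: 11111111.11111111.11100000.00000000
AND operation:
Net:  00100010.01011001.10100000.00000000
Network: 34.89.160.0/19


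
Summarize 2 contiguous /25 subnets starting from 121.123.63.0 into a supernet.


Original prefix: /25
Number of subnets: 2 = 2^1
New prefix = 25 - 1 = 24
Supernet: 121.123.63.0/24
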